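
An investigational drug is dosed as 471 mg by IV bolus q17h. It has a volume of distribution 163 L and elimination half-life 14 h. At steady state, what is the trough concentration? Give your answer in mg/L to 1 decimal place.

2.2 mg/L

k = ln2/t½ = ln2/14 ≈ 0.049511 h⁻¹; fraction remaining f = e^(−kτ) = e^(−0.049511×17) ≈ 0.4310.
Accumulation ratio R = 1/(1 − f) ≈ 1/0.5690 ≈ 1.7575.
Single-dose peak C₀ = D/Vd = 471/163 ≈ 2.890 mg/L.
Cmax,ss = C₀/(1 − f) ≈ 2.890/0.5690 ≈ 5.079 mg/L.
Steady-state trough Cmin,ss = Cmax,ss·f ≈ 5.079 × 0.4310 ≈ 2.189 mg/L.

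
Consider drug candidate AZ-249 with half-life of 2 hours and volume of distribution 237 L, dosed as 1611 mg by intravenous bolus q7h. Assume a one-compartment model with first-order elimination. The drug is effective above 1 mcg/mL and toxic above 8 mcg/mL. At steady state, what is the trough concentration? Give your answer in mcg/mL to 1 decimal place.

0.7 mcg/mL

Over one 7-h interval, 7/2 ≈ 3.5 half-lives elapse, leaving f ≈ 0.0884 of each dose.
Accumulation ratio R = 1/(1 − f) ≈ 1/0.9116 ≈ 1.0970.
Single-dose peak C₀ = D/Vd = 1611/237 ≈ 6.797 mcg/mL.
Steady-state peak Cmax,ss = C₀·R ≈ 6.797 × 1.0970 ≈ 7.456 mcg/mL.
One interval later, Cmin,ss = Cmax,ss·e^(−kτ) ≈ 7.456 × 0.0884 ≈ 0.659 mcg/mL.
Trough 0.7 mcg/mL vs MEC 1 mcg/mL: subtherapeutic.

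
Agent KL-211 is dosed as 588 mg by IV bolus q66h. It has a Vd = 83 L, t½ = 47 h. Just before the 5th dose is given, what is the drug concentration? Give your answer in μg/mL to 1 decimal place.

f = (1/2)^(τ/t½) = (1/2)^(66/47) ≈ 0.3778.
C₀ = D/Vd = 588/83 ≈ 7.084 μg/mL.
Before the 5th dose, 4 doses have been given. Superposition: Cmin = C₀·(f + f² + … + f^4).
≈ 7.084 × (0.3778 + 0.1427 + 0.0539 + 0.0204) ≈ 7.084 × 0.5948 ≈ 4.214 μg/mL.

4.2 μg/mL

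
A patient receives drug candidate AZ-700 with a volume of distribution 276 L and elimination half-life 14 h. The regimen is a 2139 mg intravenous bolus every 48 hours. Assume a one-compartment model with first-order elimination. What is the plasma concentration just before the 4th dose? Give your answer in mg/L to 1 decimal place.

f = (1/2)^(τ/t½) = (1/2)^(48/14) ≈ 0.0929.
C₀ = D/Vd = 2139/276 ≈ 7.750 mg/L.
Before the 4th dose, 3 doses have been given. Superposition: Cmin = C₀·(f + f² + … + f^3).
≈ 7.750 × (0.0929 + 0.0086 + 0.0008) ≈ 7.750 × 0.1023 ≈ 0.793 mg/L.

0.8 mg/L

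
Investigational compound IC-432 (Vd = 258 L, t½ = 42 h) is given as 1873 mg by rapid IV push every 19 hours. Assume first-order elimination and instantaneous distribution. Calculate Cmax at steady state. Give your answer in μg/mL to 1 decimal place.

27.0 μg/mL

Over one 19-h interval, 19/42 ≈ 0.45238 half-lives elapse, leaving f ≈ 0.7308 of each dose.
Accumulation ratio R = 1/(1 − f) ≈ 1/0.2692 ≈ 3.7147.
Single-dose peak C₀ = D/Vd = 1873/258 ≈ 7.260 μg/mL.
Steady-state peak Cmax,ss = C₀·R ≈ 7.260 × 3.7147 ≈ 26.969 μg/mL.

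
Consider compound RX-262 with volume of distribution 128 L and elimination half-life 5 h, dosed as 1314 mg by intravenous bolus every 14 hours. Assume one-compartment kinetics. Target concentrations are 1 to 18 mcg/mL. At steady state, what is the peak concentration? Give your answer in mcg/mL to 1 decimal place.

12.0 mcg/mL

τ/t½ = 14/5 ≈ 2.8, so fraction remaining f = (1/2)^(14/5) ≈ 0.1436.
Accumulation ratio R = 1/(1 − f) ≈ 1/0.8564 ≈ 1.1677.
Single-dose peak C₀ = D/Vd = 1314/128 ≈ 10.266 mcg/mL.
Cmax,ss = C₀/(1 − f) ≈ 10.266/0.8564 ≈ 11.987 mcg/mL.
Peak 12.0 mcg/mL vs MTC 18 mcg/mL: below toxic threshold.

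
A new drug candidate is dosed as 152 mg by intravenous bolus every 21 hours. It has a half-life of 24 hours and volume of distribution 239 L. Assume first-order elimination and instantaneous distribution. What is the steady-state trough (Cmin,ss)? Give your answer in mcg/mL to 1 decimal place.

0.8 mcg/mL

k = ln2/t½ = ln2/24 ≈ 0.028881 h⁻¹; fraction remaining f = e^(−kτ) = e^(−0.028881×21) ≈ 0.5453.
At steady state, accumulation factor R = 1/(1 − e^(−kτ)) ≈ 2.1993.
Single-dose peak C₀ = D/Vd = 152/239 ≈ 0.636 mcg/mL.
Cmax,ss = C₀/(1 − f) ≈ 0.636/0.4547 ≈ 1.399 mcg/mL.
Steady-state trough Cmin,ss = Cmax,ss·f ≈ 1.399 × 0.5453 ≈ 0.763 mcg/mL.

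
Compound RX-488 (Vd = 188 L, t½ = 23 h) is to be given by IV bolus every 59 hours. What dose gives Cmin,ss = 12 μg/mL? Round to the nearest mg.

11096 mg

τ/t½ = 59/23 ≈ 2.5652, so f = (1/2)^(59/23) ≈ 0.168963.
Cmin,ss = (D/Vd)·f/(1−f), so D = Cmin,ss·Vd·(1−f)/f.
D = 12 × 188 × (1−f)/f ≈ 12 × 188 × 4.91846 ≈ 11096.05 mg.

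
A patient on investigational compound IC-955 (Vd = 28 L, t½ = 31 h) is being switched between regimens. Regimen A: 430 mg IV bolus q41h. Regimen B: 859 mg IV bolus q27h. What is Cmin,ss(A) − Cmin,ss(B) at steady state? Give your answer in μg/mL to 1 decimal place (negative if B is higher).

Regimen A: f = (1/2)^(41/31) ≈ 0.3998; Cmin,ss = (430/28)·f/(1−f) ≈ 10.230 μg/mL.
Regimen B: f = (1/2)^(27/31) ≈ 0.5468; Cmin,ss = (859/28)·f/(1−f) ≈ 37.015 μg/mL.
Difference ≈ 10.230 − 37.015 ≈ -26.785 μg/mL.

-26.8 μg/mL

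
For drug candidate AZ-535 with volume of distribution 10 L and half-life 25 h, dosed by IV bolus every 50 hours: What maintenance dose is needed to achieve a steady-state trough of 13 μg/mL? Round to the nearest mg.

τ/t½ = 50/25 ≈ 2, so f = (1/2)^(50/25) ≈ 0.250000.
Cmin,ss = (D/Vd)·f/(1−f), so D = Cmin,ss·Vd·(1−f)/f.
D = 13 × 10 × (1−f)/f ≈ 13 × 10 × 3.00000 ≈ 390.00 mg.

390 mg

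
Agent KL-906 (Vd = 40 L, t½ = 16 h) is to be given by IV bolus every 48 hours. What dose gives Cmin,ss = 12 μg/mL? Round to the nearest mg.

3360 mg

τ/t½ = 48/16 ≈ 3, so f = (1/2)^(48/16) ≈ 0.125000.
Cmin,ss = (D/Vd)·f/(1−f), so D = Cmin,ss·Vd·(1−f)/f.
D = 12 × 40 × (1−f)/f ≈ 12 × 40 × 7.00000 ≈ 3360.00 mg.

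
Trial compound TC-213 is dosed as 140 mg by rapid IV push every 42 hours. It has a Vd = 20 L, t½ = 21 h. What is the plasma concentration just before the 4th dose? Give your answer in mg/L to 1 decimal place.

2.3 mg/L

f = (1/2)^(τ/t½) = (1/2)^(42/21) ≈ 0.2500.
C₀ = D/Vd = 140/20 ≈ 7.000 mg/L.
Before the 4th dose, 3 doses have been given. Superposition: Cmin = C₀·(f + f² + … + f^3).
≈ 7.000 × (0.2500 + 0.0625 + 0.0156) ≈ 7.000 × 0.3281 ≈ 2.297 mg/L.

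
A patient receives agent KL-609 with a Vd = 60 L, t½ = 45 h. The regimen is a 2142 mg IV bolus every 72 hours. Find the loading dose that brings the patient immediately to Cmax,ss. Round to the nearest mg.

3196 mg

f = (1/2)^(72/45) ≈ 0.329877; accumulation ratio R = 1/(1−f) ≈ 1.49226.
Loading dose to hit Cmax,ss on first dose: D_load = D_maint·R ≈ 2142 × 1.49226 ≈ 3196.42 mg.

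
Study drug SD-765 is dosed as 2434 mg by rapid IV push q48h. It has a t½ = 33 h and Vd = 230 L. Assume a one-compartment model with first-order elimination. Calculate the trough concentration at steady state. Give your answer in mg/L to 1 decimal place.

τ/t½ = 48/33 ≈ 1.4545, so fraction remaining f = (1/2)^(48/33) ≈ 0.3649.
At steady state, accumulation factor R = 1/(1 − e^(−kτ)) ≈ 1.5746.
Each bolus raises the concentration by D/Vd = 2434/230 ≈ 10.583 mg/L.
Steady-state peak Cmax,ss = C₀·R ≈ 10.583 × 1.5746 ≈ 16.664 mg/L.
Steady-state trough Cmin,ss = Cmax,ss·f ≈ 16.664 × 0.3649 ≈ 6.081 mg/L.

6.1 mg/L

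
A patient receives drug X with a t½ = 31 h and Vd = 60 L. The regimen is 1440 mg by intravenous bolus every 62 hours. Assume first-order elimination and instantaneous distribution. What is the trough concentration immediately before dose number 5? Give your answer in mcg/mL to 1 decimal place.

f = (1/2)^(τ/t½) = (1/2)^(62/31) ≈ 0.2500.
C₀ = D/Vd = 1440/60 ≈ 24.000 mcg/mL.
Before the 5th dose, 4 doses have been given. Superposition: Cmin = C₀·(f + f² + … + f^4).
≈ 24.000 × (0.2500 + 0.0625 + 0.0156 + 0.0039) ≈ 24.000 × 0.3320 ≈ 7.968 mcg/mL.

8.0 mcg/mL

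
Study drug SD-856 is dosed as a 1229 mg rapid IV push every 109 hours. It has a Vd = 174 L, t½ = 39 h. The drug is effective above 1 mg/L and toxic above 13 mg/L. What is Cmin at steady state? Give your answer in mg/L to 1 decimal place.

Over one 109-h interval, 109/39 ≈ 2.7949 half-lives elapse, leaving f ≈ 0.1441 of each dose.
Single-dose peak C₀ = D/Vd = 1229/174 ≈ 7.063 mg/L.
Steady-state trough Cmin,ss = C₀·f/(1−f) ≈ 7.063 × 0.1441/0.8559 ≈ 1.189 mg/L.
Trough 1.2 mg/L vs MEC 1 mg/L: adequate.

1.2 mg/L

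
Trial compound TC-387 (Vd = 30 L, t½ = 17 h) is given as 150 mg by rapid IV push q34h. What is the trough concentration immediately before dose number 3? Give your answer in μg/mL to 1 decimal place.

1.6 μg/mL

f = (1/2)^(τ/t½) = (1/2)^(34/17) ≈ 0.2500.
C₀ = D/Vd = 150/30 ≈ 5.000 μg/mL.
Before the 3rd dose, 2 doses have been given. Superposition: Cmin = C₀·(f + f²).
≈ 5.000 × (0.2500 + 0.0625) ≈ 5.000 × 0.3125 ≈ 1.562 μg/mL.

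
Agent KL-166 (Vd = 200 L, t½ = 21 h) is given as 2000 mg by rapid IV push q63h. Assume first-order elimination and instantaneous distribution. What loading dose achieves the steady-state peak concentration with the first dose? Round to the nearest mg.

f = (1/2)^(63/21) ≈ 0.125000; accumulation ratio R = 1/(1−f) ≈ 1.14286.
Loading dose to hit Cmax,ss on first dose: D_load = D_maint·R ≈ 2000 × 1.14286 ≈ 2285.72 mg.

2286 mg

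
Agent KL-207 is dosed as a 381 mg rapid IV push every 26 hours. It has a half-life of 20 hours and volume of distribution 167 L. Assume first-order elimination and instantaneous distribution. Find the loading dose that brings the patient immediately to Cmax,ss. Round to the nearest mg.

642 mg

f = (1/2)^(26/20) ≈ 0.406126; accumulation ratio R = 1/(1−f) ≈ 1.68386.
Loading dose to hit Cmax,ss on first dose: D_load = D_maint·R ≈ 381 × 1.68386 ≈ 641.55 mg.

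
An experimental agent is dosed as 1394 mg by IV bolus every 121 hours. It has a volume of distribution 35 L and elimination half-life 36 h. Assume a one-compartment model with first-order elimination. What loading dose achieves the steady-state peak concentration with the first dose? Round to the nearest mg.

1544 mg

f = (1/2)^(121/36) ≈ 0.097321; accumulation ratio R = 1/(1−f) ≈ 1.10781.
Loading dose to hit Cmax,ss on first dose: D_load = D_maint·R ≈ 1394 × 1.10781 ≈ 1544.29 mg.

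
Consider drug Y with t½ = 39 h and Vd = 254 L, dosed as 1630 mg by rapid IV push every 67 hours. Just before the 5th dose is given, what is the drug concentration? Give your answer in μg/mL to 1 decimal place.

f = (1/2)^(τ/t½) = (1/2)^(67/39) ≈ 0.3040.
C₀ = D/Vd = 1630/254 ≈ 6.417 μg/mL.
Before the 5th dose, 4 doses have been given. Superposition: Cmin = C₀·(f + f² + … + f^4).
≈ 6.417 × (0.3040 + 0.0924 + 0.0281 + 0.0085) ≈ 6.417 × 0.4330 ≈ 2.779 μg/mL.

2.8 μg/mL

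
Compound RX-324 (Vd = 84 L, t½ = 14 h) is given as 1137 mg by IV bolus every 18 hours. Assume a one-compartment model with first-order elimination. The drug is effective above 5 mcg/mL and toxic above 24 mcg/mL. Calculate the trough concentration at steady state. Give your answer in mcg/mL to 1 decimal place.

9.4 mcg/mL

τ/t½ = 18/14 ≈ 1.2857, so fraction remaining f = (1/2)^(18/14) ≈ 0.4102.
Each bolus raises the concentration by D/Vd = 1137/84 ≈ 13.536 mcg/mL.
Steady-state trough Cmin,ss = C₀·f/(1−f) ≈ 13.536 × 0.4102/0.5898 ≈ 9.414 mcg/mL.
Trough 9.4 mcg/mL vs MEC 5 mcg/mL: adequate.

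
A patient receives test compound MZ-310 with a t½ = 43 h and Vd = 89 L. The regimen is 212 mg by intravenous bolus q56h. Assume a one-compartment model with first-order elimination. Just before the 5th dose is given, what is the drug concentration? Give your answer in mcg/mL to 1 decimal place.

1.6 mcg/mL

f = (1/2)^(τ/t½) = (1/2)^(56/43) ≈ 0.4055.
C₀ = D/Vd = 212/89 ≈ 2.382 mcg/mL.
Before the 5th dose, 4 doses have been given. Superposition: Cmin = C₀·(f + f² + … + f^4).
≈ 2.382 × (0.4055 + 0.1644 + 0.0667 + 0.0270) ≈ 2.382 × 0.6636 ≈ 1.581 mcg/mL.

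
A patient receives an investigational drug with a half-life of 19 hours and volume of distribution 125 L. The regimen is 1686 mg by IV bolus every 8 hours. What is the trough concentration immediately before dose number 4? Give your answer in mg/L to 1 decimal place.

23.2 mg/L

f = (1/2)^(τ/t½) = (1/2)^(8/19) ≈ 0.7469.
C₀ = D/Vd = 1686/125 ≈ 13.488 mg/L.
Before the 4th dose, 3 doses have been given. Superposition: Cmin = C₀·(f + f² + … + f^3).
≈ 13.488 × (0.7469 + 0.5579 + 0.4167) ≈ 13.488 × 1.7215 ≈ 23.220 mg/L.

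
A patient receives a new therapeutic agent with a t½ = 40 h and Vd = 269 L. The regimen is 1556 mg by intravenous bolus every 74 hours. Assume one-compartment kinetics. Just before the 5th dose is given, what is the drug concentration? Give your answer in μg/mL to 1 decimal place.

2.2 μg/mL

f = (1/2)^(τ/t½) = (1/2)^(74/40) ≈ 0.2774.
C₀ = D/Vd = 1556/269 ≈ 5.784 μg/mL.
Before the 5th dose, 4 doses have been given. Superposition: Cmin = C₀·(f + f² + … + f^4).
≈ 5.784 × (0.2774 + 0.0770 + 0.0213 + 0.0059) ≈ 5.784 × 0.3816 ≈ 2.207 μg/mL.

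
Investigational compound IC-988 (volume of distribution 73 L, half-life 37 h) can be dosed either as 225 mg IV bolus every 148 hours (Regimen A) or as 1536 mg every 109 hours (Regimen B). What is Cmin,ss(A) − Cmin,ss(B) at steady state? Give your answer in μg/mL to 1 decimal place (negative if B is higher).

Regimen A: f = (1/2)^(148/37) ≈ 0.0625; Cmin,ss = (225/73)·f/(1−f) ≈ 0.205 μg/mL.
Regimen B: f = (1/2)^(109/37) ≈ 0.1298; Cmin,ss = (1536/73)·f/(1−f) ≈ 3.139 μg/mL.
Difference ≈ 0.205 − 3.139 ≈ -2.934 μg/mL.

-2.9 μg/mL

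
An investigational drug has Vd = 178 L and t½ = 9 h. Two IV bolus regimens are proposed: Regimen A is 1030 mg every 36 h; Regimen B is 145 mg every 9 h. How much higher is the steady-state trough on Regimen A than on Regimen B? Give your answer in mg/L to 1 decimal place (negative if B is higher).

-0.4 mg/L

Regimen A: f = (1/2)^(36/9) ≈ 0.0625; Cmin,ss = (1030/178)·f/(1−f) ≈ 0.386 mg/L.
Regimen B: f = (1/2)^(9/9) ≈ 0.5000; Cmin,ss = (145/178)·f/(1−f) ≈ 0.815 mg/L.
Difference ≈ 0.386 − 0.815 ≈ -0.429 mg/L.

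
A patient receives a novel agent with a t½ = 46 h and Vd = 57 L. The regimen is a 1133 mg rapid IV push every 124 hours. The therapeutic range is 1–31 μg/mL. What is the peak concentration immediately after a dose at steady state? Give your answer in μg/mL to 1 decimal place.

Over one 124-h interval, 124/46 ≈ 2.6957 half-lives elapse, leaving f ≈ 0.1544 of each dose.
Accumulation ratio R = 1/(1 − f) ≈ 1/0.8456 ≈ 1.1826.
Single-dose peak C₀ = D/Vd = 1133/57 ≈ 19.877 μg/mL.
Steady-state peak Cmax,ss = C₀·R ≈ 19.877 × 1.1826 ≈ 23.507 μg/mL.
Peak 23.5 μg/mL vs MTC 31 μg/mL: below toxic threshold.

23.5 μg/mL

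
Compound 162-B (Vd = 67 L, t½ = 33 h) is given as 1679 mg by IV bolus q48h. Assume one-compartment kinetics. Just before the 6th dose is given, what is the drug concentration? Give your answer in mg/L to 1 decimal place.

f = (1/2)^(τ/t½) = (1/2)^(48/33) ≈ 0.3649.
C₀ = D/Vd = 1679/67 ≈ 25.060 mg/L.
Before the 6th dose, 5 doses have been given. Superposition: Cmin = C₀·(f + f² + … + f^5).
≈ 25.060 × (0.3649 + 0.1332 + 0.0486 + 0.0177 + 0.0065) ≈ 25.060 × 0.5709 ≈ 14.307 mg/L.

14.3 mg/L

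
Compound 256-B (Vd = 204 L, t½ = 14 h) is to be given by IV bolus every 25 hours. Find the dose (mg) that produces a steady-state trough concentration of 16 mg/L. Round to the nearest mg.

τ/t½ = 25/14 ≈ 1.7857, so f = (1/2)^(25/14) ≈ 0.290032.
Cmin,ss = (D/Vd)·f/(1−f), so D = Cmin,ss·Vd·(1−f)/f.
D = 16 × 204 × (1−f)/f ≈ 16 × 204 × 2.44790 ≈ 7989.95 mg.

7990 mg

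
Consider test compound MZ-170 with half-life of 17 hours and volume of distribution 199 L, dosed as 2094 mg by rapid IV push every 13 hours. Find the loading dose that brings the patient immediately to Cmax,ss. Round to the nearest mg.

5090 mg

f = (1/2)^(13/17) ≈ 0.588573; accumulation ratio R = 1/(1−f) ≈ 2.43056.
Loading dose to hit Cmax,ss on first dose: D_load = D_maint·R ≈ 2094 × 2.43056 ≈ 5089.59 mg.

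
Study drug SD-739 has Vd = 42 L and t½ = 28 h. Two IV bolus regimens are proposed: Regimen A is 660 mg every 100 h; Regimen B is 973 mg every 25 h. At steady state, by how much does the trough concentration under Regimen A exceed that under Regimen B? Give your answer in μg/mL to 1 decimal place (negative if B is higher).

-25.6 μg/mL

Regimen A: f = (1/2)^(100/28) ≈ 0.0841; Cmin,ss = (660/42)·f/(1−f) ≈ 1.443 μg/mL.
Regimen B: f = (1/2)^(25/28) ≈ 0.5385; Cmin,ss = (973/42)·f/(1−f) ≈ 27.032 μg/mL.
Difference ≈ 1.443 − 27.032 ≈ -25.589 μg/mL.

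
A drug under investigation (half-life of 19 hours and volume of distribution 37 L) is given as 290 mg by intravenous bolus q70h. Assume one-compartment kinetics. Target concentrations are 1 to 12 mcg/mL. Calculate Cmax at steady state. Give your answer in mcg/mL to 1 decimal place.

k = ln2/t½ = ln2/19 ≈ 0.036481 h⁻¹; fraction remaining f = e^(−kτ) = e^(−0.036481×70) ≈ 0.0778.
At steady state, accumulation factor R = 1/(1 − e^(−kτ)) ≈ 1.0844.
Single-dose peak C₀ = D/Vd = 290/37 ≈ 7.838 mcg/mL.
Steady-state peak Cmax,ss = C₀·R ≈ 7.838 × 1.0844 ≈ 8.500 mcg/mL.
Peak 8.5 mcg/mL vs MTC 12 mcg/mL: below toxic threshold.

8.5 mcg/mL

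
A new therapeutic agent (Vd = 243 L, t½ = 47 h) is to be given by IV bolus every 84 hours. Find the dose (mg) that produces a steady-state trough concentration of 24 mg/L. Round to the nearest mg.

14297 mg

τ/t½ = 84/47 ≈ 1.7872, so f = (1/2)^(84/47) ≈ 0.289727.
Cmin,ss = (D/Vd)·f/(1−f), so D = Cmin,ss·Vd·(1−f)/f.
D = 24 × 243 × (1−f)/f ≈ 24 × 243 × 2.45153 ≈ 14297.32 mg.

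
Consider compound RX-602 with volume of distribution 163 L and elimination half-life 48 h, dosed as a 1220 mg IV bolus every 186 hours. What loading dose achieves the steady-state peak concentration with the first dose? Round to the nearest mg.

1309 mg

f = (1/2)^(186/48) ≈ 0.068157; accumulation ratio R = 1/(1−f) ≈ 1.07314.
Loading dose to hit Cmax,ss on first dose: D_load = D_maint·R ≈ 1220 × 1.07314 ≈ 1309.23 mg.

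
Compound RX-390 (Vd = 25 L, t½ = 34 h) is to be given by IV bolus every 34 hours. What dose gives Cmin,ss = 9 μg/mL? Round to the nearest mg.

225 mg

τ/t½ = 34/34 ≈ 1, so f = (1/2)^(34/34) ≈ 0.500000.
Cmin,ss = (D/Vd)·f/(1−f), so D = Cmin,ss·Vd·(1−f)/f.
D = 9 × 25 × (1−f)/f ≈ 9 × 25 × 1.00000 ≈ 225.00 mg.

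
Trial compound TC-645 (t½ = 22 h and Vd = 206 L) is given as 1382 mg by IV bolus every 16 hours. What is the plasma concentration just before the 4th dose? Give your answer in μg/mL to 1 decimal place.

f = (1/2)^(τ/t½) = (1/2)^(16/22) ≈ 0.6040.
C₀ = D/Vd = 1382/206 ≈ 6.709 μg/mL.
Before the 4th dose, 3 doses have been given. Superposition: Cmin = C₀·(f + f² + … + f^3).
≈ 6.709 × (0.6040 + 0.3648 + 0.2203) ≈ 6.709 × 1.1891 ≈ 7.978 μg/mL.

8.0 μg/mL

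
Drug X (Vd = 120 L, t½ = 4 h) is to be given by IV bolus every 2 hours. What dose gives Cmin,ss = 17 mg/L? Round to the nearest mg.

845 mg

τ/t½ = 2/4 ≈ 0.5, so f = (1/2)^(2/4) ≈ 0.707107.
Cmin,ss = (D/Vd)·f/(1−f), so D = Cmin,ss·Vd·(1−f)/f.
D = 17 × 120 × (1−f)/f ≈ 17 × 120 × 0.41421 ≈ 844.99 mg.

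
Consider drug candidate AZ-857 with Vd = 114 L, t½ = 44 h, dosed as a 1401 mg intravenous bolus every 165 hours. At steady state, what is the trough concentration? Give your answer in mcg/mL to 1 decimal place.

1.0 mcg/mL

Over one 165-h interval, 165/44 ≈ 3.75 half-lives elapse, leaving f ≈ 0.0743 of each dose.
Accumulation ratio R = 1/(1 − f) ≈ 1/0.9257 ≈ 1.0803.
Single-dose peak C₀ = D/Vd = 1401/114 ≈ 12.289 mcg/mL.
Steady-state peak Cmax,ss = C₀·R ≈ 12.289 × 1.0803 ≈ 13.276 mcg/mL.
Steady-state trough Cmin,ss = Cmax,ss·f ≈ 13.276 × 0.0743 ≈ 0.986 mcg/mL.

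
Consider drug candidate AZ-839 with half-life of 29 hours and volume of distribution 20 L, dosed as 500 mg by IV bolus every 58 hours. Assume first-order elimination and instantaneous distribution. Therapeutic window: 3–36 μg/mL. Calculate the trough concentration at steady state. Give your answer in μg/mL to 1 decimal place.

8.3 μg/mL

The dosing interval is 2 half-lives, so f = 2^(−2) = 0.25.
At steady state, R = 1/(1 − 0.25) = 4/3.
Single-dose peak C₀ = D/Vd = 500/20 = 25 μg/mL.
Steady-state peak Cmax,ss = C₀·R = 25 × 4/3 ≈ 33.333 μg/mL.
Steady-state trough Cmin,ss = Cmax,ss·f ≈ 33.333 × 0.25 ≈ 8.333 μg/mL.
Trough 8.3 μg/mL vs MEC 3 μg/mL: adequate.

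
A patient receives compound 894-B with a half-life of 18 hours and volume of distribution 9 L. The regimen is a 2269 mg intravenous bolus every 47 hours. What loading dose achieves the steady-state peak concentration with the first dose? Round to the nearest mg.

f = (1/2)^(47/18) ≈ 0.163673; accumulation ratio R = 1/(1−f) ≈ 1.19570.
Loading dose to hit Cmax,ss on first dose: D_load = D_maint·R ≈ 2269 × 1.19570 ≈ 2713.04 mg.

2713 mg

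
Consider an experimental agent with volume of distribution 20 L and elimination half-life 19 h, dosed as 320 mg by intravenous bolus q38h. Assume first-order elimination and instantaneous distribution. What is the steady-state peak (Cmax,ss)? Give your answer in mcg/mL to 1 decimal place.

The dosing interval is 2 half-lives, so f = 2^(−2) = 0.25.
At steady state, R = 1/(1 − 0.25) = 4/3.
Single-dose peak C₀ = D/Vd = 320/20 = 16 mcg/mL.
Steady-state peak Cmax,ss = C₀·R = 16 × 4/3 ≈ 21.333 mcg/mL.

21.3 mcg/mL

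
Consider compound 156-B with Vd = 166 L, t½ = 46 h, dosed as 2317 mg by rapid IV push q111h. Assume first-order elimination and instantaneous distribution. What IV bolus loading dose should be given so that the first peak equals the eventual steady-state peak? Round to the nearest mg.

2853 mg

f = (1/2)^(111/46) ≈ 0.187759; accumulation ratio R = 1/(1−f) ≈ 1.23116.
Loading dose to hit Cmax,ss on first dose: D_load = D_maint·R ≈ 2317 × 1.23116 ≈ 2852.60 mg.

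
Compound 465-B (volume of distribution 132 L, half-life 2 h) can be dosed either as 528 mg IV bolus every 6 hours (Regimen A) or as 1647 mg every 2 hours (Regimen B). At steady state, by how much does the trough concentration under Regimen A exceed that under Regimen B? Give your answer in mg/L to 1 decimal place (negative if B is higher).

Regimen A: f = (1/2)^(6/2) ≈ 0.1250; Cmin,ss = (528/132)·f/(1−f) ≈ 0.571 mg/L.
Regimen B: f = (1/2)^(2/2) ≈ 0.5000; Cmin,ss = (1647/132)·f/(1−f) ≈ 12.477 mg/L.
Difference ≈ 0.571 − 12.477 ≈ -11.906 mg/L.

-11.9 mg/L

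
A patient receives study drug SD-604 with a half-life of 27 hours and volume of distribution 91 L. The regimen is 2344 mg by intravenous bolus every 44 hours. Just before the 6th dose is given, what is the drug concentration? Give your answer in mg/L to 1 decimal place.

f = (1/2)^(τ/t½) = (1/2)^(44/27) ≈ 0.3232.
C₀ = D/Vd = 2344/91 ≈ 25.758 mg/L.
Before the 6th dose, 5 doses have been given. Superposition: Cmin = C₀·(f + f² + … + f^5).
≈ 25.758 × (0.3232 + 0.1045 + 0.0338 + 0.0109 + 0.0035) ≈ 25.758 × 0.4759 ≈ 12.258 mg/L.

12.3 mg/L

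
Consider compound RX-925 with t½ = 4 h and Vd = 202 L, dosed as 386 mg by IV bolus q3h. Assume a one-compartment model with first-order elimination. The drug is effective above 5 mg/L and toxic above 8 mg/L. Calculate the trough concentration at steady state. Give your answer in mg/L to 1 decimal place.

Over one 3-h interval, 3/4 ≈ 0.75 half-lives elapse, leaving f ≈ 0.5946 of each dose.
At steady state, accumulation factor R = 1/(1 − e^(−kτ)) ≈ 2.4667.
Each bolus raises the concentration by D/Vd = 386/202 ≈ 1.911 mg/L.
Steady-state peak Cmax,ss = C₀·R ≈ 1.911 × 2.4667 ≈ 4.714 mg/L.
One interval later, Cmin,ss = Cmax,ss·e^(−kτ) ≈ 4.714 × 0.5946 ≈ 2.803 mg/L.
Trough 2.8 mg/L vs MEC 5 mg/L: subtherapeutic.

2.8 mg/L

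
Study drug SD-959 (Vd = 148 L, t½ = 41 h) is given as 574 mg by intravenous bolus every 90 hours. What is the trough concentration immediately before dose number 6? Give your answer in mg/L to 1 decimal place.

f = (1/2)^(τ/t½) = (1/2)^(90/41) ≈ 0.2184.
C₀ = D/Vd = 574/148 ≈ 3.878 mg/L.
Before the 6th dose, 5 doses have been given. Superposition: Cmin = C₀·(f + f² + … + f^5).
≈ 3.878 × (0.2184 + 0.0477 + 0.0104 + 0.0023 + 0.0005) ≈ 3.878 × 0.2793 ≈ 1.083 mg/L.

1.1 mg/L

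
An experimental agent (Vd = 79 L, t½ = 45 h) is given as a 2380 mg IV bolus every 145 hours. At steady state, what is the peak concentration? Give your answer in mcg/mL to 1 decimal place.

33.7 mcg/mL

k = ln2/t½ = ln2/45 ≈ 0.015403 h⁻¹; fraction remaining f = e^(−kτ) = e^(−0.015403×145) ≈ 0.1072.
At steady state, accumulation factor R = 1/(1 − e^(−kτ)) ≈ 1.1201.
Single-dose peak C₀ = D/Vd = 2380/79 ≈ 30.127 mcg/mL.
Steady-state peak Cmax,ss = C₀·R ≈ 30.127 × 1.1201 ≈ 33.745 mcg/mL.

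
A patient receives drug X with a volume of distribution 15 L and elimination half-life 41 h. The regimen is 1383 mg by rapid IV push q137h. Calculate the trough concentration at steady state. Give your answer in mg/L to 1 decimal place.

τ/t½ = 137/41 ≈ 3.3415, so fraction remaining f = (1/2)^(137/41) ≈ 0.0987.
Accumulation ratio R = 1/(1 − f) ≈ 1/0.9013 ≈ 1.1095.
Single-dose peak C₀ = D/Vd = 1383/15 ≈ 92.200 mg/L.
Steady-state peak Cmax,ss = C₀·R ≈ 92.200 × 1.1095 ≈ 102.296 mg/L.
Steady-state trough Cmin,ss = Cmax,ss·f ≈ 102.296 × 0.0987 ≈ 10.097 mg/L.

10.1 mg/L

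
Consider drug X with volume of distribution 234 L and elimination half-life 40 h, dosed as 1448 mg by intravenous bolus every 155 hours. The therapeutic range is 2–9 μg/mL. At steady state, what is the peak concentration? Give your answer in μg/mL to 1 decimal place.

6.6 μg/mL

k = ln2/t½ = ln2/40 ≈ 0.017329 h⁻¹; fraction remaining f = e^(−kτ) = e^(−0.017329×155) ≈ 0.0682.
Accumulation ratio R = 1/(1 − f) ≈ 1/0.9318 ≈ 1.0732.
Single-dose peak C₀ = D/Vd = 1448/234 ≈ 6.188 μg/mL.
Steady-state peak Cmax,ss = C₀·R ≈ 6.188 × 1.0732 ≈ 6.641 μg/mL.
Peak 6.6 μg/mL vs MTC 9 μg/mL: below toxic threshold.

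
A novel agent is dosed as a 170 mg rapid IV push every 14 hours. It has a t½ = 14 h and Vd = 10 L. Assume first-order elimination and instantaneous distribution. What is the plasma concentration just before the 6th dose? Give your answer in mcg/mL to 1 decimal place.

16.5 mcg/mL

f = (1/2)^(τ/t½) = (1/2)^(14/14) ≈ 0.5000.
C₀ = D/Vd = 170/10 ≈ 17.000 mcg/mL.
Before the 6th dose, 5 doses have been given. Superposition: Cmin = C₀·(f + f² + … + f^5).
≈ 17.000 × (0.5000 + 0.2500 + 0.1250 + 0.0625 + 0.0313) ≈ 17.000 × 0.9688 ≈ 16.470 mcg/mL.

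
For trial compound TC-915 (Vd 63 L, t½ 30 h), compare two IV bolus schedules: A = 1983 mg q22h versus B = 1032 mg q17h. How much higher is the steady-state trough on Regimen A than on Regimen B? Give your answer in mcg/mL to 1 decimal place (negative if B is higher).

Regimen A: f = (1/2)^(22/30) ≈ 0.6015; Cmin,ss = (1983/63)·f/(1−f) ≈ 47.510 mcg/mL.
Regimen B: f = (1/2)^(17/30) ≈ 0.6752; Cmin,ss = (1032/63)·f/(1−f) ≈ 34.053 mcg/mL.
Difference ≈ 47.510 − 34.053 ≈ 13.457 mcg/mL.

13.5 mcg/mL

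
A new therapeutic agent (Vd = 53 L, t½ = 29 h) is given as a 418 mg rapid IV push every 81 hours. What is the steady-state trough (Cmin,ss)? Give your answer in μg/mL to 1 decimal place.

k = ln2/t½ = ln2/29 ≈ 0.023902 h⁻¹; fraction remaining f = e^(−kτ) = e^(−0.023902×81) ≈ 0.1443.
At steady state, accumulation factor R = 1/(1 − e^(−kτ)) ≈ 1.1686.
Each bolus raises the concentration by D/Vd = 418/53 ≈ 7.887 μg/mL.
Steady-state peak Cmax,ss = C₀·R ≈ 7.887 × 1.1686 ≈ 9.217 μg/mL.
Steady-state trough Cmin,ss = Cmax,ss·f ≈ 9.217 × 0.1443 ≈ 1.330 μg/mL.

1.3 μg/mL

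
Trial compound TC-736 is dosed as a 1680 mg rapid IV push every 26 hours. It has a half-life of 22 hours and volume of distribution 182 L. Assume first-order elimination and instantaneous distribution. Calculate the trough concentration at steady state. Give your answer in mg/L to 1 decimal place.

7.3 mg/L

τ/t½ = 26/22 ≈ 1.1818, so fraction remaining f = (1/2)^(26/22) ≈ 0.4408.
Accumulation ratio R = 1/(1 − f) ≈ 1/0.5592 ≈ 1.7883.
Each bolus raises the concentration by D/Vd = 1680/182 ≈ 9.231 mg/L.
Cmax,ss = C₀/(1 − f) ≈ 9.231/0.5592 ≈ 16.508 mg/L.
One interval later, Cmin,ss = Cmax,ss·e^(−kτ) ≈ 16.508 × 0.4408 ≈ 7.277 mg/L.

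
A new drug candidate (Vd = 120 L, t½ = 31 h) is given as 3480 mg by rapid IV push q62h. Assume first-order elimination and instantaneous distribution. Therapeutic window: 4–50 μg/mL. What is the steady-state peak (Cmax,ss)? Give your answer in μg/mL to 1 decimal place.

38.7 μg/mL

τ = 62 h = 2 half-lives, so f = (1/2)^2 = 0.25.
At steady state, R = 1/(1 − 0.25) = 4/3.
Single-dose peak C₀ = D/Vd = 3480/120 = 29 μg/mL.
Steady-state peak Cmax,ss = C₀·R = 29 × 4/3 ≈ 38.667 μg/mL.
Peak 38.7 μg/mL vs MTC 50 μg/mL: below toxic threshold.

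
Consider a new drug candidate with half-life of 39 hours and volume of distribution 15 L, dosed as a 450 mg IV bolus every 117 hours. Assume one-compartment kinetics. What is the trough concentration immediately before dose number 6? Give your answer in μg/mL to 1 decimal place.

f = (1/2)^(τ/t½) = (1/2)^(117/39) ≈ 0.1250.
C₀ = D/Vd = 450/15 ≈ 30.000 μg/mL.
Before the 6th dose, 5 doses have been given. Superposition: Cmin = C₀·(f + f² + … + f^5).
≈ 30.000 × (0.1250 + 0.0156 + 0.0020 + 0.0002 + 0.0000) ≈ 30.000 × 0.1428 ≈ 4.284 μg/mL.

4.3 μg/mL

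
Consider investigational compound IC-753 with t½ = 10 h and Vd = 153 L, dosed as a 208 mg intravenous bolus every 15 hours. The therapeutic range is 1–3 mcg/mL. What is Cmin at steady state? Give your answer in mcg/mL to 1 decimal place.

τ/t½ = 15/10 ≈ 1.5, so fraction remaining f = (1/2)^(15/10) ≈ 0.3536.
Single-dose peak C₀ = D/Vd = 208/153 ≈ 1.359 mcg/mL.
Steady-state trough Cmin,ss = C₀·f/(1−f) ≈ 1.359 × 0.3536/0.6464 ≈ 0.743 mcg/mL.
Trough 0.7 mcg/mL vs MEC 1 mcg/mL: subtherapeutic.

0.7 mcg/mL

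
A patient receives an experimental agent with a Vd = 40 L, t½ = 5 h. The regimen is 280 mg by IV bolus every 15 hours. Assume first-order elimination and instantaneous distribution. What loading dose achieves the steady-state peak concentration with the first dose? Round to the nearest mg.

f = (1/2)^(15/5) ≈ 0.125000; accumulation ratio R = 1/(1−f) ≈ 1.14286.
Loading dose to hit Cmax,ss on first dose: D_load = D_maint·R ≈ 280 × 1.14286 ≈ 320.00 mg.

320 mg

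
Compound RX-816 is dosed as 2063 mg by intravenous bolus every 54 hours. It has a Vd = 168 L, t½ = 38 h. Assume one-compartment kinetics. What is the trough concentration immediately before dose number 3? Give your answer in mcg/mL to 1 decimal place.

6.3 mcg/mL

f = (1/2)^(τ/t½) = (1/2)^(54/38) ≈ 0.3734.
C₀ = D/Vd = 2063/168 ≈ 12.280 mcg/mL.
Before the 3rd dose, 2 doses have been given. Superposition: Cmin = C₀·(f + f²).
≈ 12.280 × (0.3734 + 0.1394) ≈ 12.280 × 0.5128 ≈ 6.297 mcg/mL.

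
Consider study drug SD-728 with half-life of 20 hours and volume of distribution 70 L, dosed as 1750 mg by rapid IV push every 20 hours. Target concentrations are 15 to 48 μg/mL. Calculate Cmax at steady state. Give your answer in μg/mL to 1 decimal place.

τ = 20 h = 1 half-life, so f = (1/2)^1 = 0.5.
At steady state, R = 1/(1 − 0.5) = 2/1.
Single-dose peak C₀ = D/Vd = 1750/70 = 25 μg/mL.
Steady-state peak Cmax,ss = C₀·R = 25 × 2/1 ≈ 50.000 μg/mL.
Peak 50.0 μg/mL vs MTC 48 μg/mL: exceeds toxic threshold.

50.0 μg/mL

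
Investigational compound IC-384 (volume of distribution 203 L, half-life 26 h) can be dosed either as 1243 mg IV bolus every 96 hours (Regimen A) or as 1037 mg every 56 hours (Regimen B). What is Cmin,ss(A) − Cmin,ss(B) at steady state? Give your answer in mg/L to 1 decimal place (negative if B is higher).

Regimen A: f = (1/2)^(96/26) ≈ 0.0774; Cmin,ss = (1243/203)·f/(1−f) ≈ 0.514 mg/L.
Regimen B: f = (1/2)^(56/26) ≈ 0.2247; Cmin,ss = (1037/203)·f/(1−f) ≈ 1.481 mg/L.
Difference ≈ 0.514 − 1.481 ≈ -0.967 mg/L.

-1.0 mg/L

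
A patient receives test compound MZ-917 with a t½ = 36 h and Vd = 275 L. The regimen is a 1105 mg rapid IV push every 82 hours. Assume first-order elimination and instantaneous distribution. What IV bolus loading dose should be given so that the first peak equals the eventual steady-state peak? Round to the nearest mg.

f = (1/2)^(82/36) ≈ 0.206215; accumulation ratio R = 1/(1−f) ≈ 1.25979.
Loading dose to hit Cmax,ss on first dose: D_load = D_maint·R ≈ 1105 × 1.25979 ≈ 1392.07 mg.

1392 mg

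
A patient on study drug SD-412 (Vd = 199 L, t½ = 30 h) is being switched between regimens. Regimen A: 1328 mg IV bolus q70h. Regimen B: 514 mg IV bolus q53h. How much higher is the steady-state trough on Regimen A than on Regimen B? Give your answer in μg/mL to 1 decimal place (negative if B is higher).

Regimen A: f = (1/2)^(70/30) ≈ 0.1984; Cmin,ss = (1328/199)·f/(1−f) ≈ 1.652 μg/mL.
Regimen B: f = (1/2)^(53/30) ≈ 0.2939; Cmin,ss = (514/199)·f/(1−f) ≈ 1.075 μg/mL.
Difference ≈ 1.652 − 1.075 ≈ 0.577 μg/mL.

0.6 μg/mL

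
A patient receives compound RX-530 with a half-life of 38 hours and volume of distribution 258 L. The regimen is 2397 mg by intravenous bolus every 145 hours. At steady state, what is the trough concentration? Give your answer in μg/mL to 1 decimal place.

0.7 μg/mL

Over one 145-h interval, 145/38 ≈ 3.8158 half-lives elapse, leaving f ≈ 0.0710 of each dose.
At steady state, accumulation factor R = 1/(1 − e^(−kτ)) ≈ 1.0764.
Each bolus raises the concentration by D/Vd = 2397/258 ≈ 9.291 μg/mL.
Cmax,ss = C₀/(1 − f) ≈ 9.291/0.9290 ≈ 10.001 μg/mL.
Steady-state trough Cmin,ss = Cmax,ss·f ≈ 10.001 × 0.0710 ≈ 0.710 μg/mL.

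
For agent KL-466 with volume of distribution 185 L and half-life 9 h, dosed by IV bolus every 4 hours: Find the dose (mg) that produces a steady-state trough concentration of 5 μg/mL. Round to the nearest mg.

334 mg

τ/t½ = 4/9 ≈ 0.44444, so f = (1/2)^(4/9) ≈ 0.734867.
Cmin,ss = (D/Vd)·f/(1−f), so D = Cmin,ss·Vd·(1−f)/f.
D = 5 × 185 × (1−f)/f ≈ 5 × 185 × 0.36079 ≈ 333.73 mg.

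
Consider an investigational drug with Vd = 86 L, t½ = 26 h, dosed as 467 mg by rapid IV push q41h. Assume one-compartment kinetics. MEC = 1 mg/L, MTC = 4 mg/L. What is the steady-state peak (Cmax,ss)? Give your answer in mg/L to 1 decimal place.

k = ln2/t½ = ln2/26 ≈ 0.026660 h⁻¹; fraction remaining f = e^(−kτ) = e^(−0.026660×41) ≈ 0.3352.
At steady state, accumulation factor R = 1/(1 − e^(−kτ)) ≈ 1.5042.
Each bolus raises the concentration by D/Vd = 467/86 ≈ 5.430 mg/L.
Steady-state peak Cmax,ss = C₀·R ≈ 5.430 × 1.5042 ≈ 8.168 mg/L.
Peak 8.2 mg/L vs MTC 4 mg/L: exceeds toxic threshold.

8.2 mg/L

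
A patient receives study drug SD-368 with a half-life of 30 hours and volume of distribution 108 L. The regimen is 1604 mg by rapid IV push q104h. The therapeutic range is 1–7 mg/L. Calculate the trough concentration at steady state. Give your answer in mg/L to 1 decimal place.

Over one 104-h interval, 104/30 ≈ 3.4667 half-lives elapse, leaving f ≈ 0.0905 of each dose.
At steady state, accumulation factor R = 1/(1 − e^(−kτ)) ≈ 1.0995.
Single-dose peak C₀ = D/Vd = 1604/108 ≈ 14.852 mg/L.
Cmax,ss = C₀/(1 − f) ≈ 14.852/0.9095 ≈ 16.330 mg/L.
Steady-state trough Cmin,ss = Cmax,ss·f ≈ 16.330 × 0.0905 ≈ 1.478 mg/L.
Trough 1.5 mg/L vs MEC 1 mg/L: adequate.

1.5 mg/L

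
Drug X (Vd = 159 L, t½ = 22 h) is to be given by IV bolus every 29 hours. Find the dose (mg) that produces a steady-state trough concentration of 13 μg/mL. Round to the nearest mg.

τ/t½ = 29/22 ≈ 1.3182, so f = (1/2)^(29/22) ≈ 0.401040.
Cmin,ss = (D/Vd)·f/(1−f), so D = Cmin,ss·Vd·(1−f)/f.
D = 13 × 159 × (1−f)/f ≈ 13 × 159 × 1.49352 ≈ 3087.11 mg.

3087 mg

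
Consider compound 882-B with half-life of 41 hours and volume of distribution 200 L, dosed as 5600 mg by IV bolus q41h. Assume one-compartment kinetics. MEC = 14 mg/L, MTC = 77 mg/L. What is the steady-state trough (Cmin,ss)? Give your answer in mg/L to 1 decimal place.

τ = 41 h = 1 half-life, so f = (1/2)^1 = 0.5.
Accumulation ratio R = 1/(1 − f) = 1/0.5 = 2/1.
Single-dose peak C₀ = D/Vd = 5600/200 = 28 mg/L.
Steady-state peak Cmax,ss = C₀·R = 28 × 2/1 ≈ 56.000 mg/L.
Steady-state trough Cmin,ss = Cmax,ss·f ≈ 56.000 × 0.5 ≈ 28.000 mg/L.
Trough 28.0 mg/L vs MEC 14 mg/L: adequate.

28.0 mg/L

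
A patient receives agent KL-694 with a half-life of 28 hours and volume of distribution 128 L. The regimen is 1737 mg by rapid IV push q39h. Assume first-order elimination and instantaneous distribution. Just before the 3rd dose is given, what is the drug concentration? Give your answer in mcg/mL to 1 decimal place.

7.1 mcg/mL

f = (1/2)^(τ/t½) = (1/2)^(39/28) ≈ 0.3808.
C₀ = D/Vd = 1737/128 ≈ 13.570 mcg/mL.
Before the 3rd dose, 2 doses have been given. Superposition: Cmin = C₀·(f + f²).
≈ 13.570 × (0.3808 + 0.1450) ≈ 13.570 × 0.5258 ≈ 7.135 mcg/mL.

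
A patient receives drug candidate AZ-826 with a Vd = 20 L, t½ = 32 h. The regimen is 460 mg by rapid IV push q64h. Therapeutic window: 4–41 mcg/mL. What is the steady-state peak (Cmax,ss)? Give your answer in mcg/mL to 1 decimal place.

The dosing interval is 2 half-lives, so f = 2^(−2) = 0.25.
At steady state, R = 1/(1 − 0.25) = 4/3.
Single-dose peak C₀ = D/Vd = 460/20 = 23 mcg/mL.
Steady-state peak Cmax,ss = C₀·R = 23 × 4/3 ≈ 30.667 mcg/mL.
Peak 30.7 mcg/mL vs MTC 41 mcg/mL: below toxic threshold.

30.7 mcg/mL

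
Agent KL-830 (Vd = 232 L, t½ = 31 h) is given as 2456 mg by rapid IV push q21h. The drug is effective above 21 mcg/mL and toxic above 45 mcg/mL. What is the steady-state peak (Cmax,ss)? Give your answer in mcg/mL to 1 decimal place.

28.3 mcg/mL

k = ln2/t½ = ln2/31 ≈ 0.022360 h⁻¹; fraction remaining f = e^(−kτ) = e^(−0.022360×21) ≈ 0.6253.
Accumulation ratio R = 1/(1 − f) ≈ 1/0.3747 ≈ 2.6688.
Each bolus raises the concentration by D/Vd = 2456/232 ≈ 10.586 mcg/mL.
Cmax,ss = C₀/(1 − f) ≈ 10.586/0.3747 ≈ 28.252 mcg/mL.
Peak 28.3 mcg/mL vs MTC 45 mcg/mL: below toxic threshold.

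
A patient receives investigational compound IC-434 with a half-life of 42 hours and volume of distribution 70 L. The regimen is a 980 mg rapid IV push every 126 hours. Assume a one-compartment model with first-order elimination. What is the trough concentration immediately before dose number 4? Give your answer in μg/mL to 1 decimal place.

f = (1/2)^(τ/t½) = (1/2)^(126/42) ≈ 0.1250.
C₀ = D/Vd = 980/70 ≈ 14.000 μg/mL.
Before the 4th dose, 3 doses have been given. Superposition: Cmin = C₀·(f + f² + … + f^3).
≈ 14.000 × (0.1250 + 0.0156 + 0.0020) ≈ 14.000 × 0.1426 ≈ 1.996 μg/mL.

2.0 μg/mL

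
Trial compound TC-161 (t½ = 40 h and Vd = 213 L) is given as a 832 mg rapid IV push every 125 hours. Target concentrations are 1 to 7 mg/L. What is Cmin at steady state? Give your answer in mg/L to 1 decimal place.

τ/t½ = 125/40 ≈ 3.125, so fraction remaining f = (1/2)^(125/40) ≈ 0.1146.
Single-dose peak C₀ = D/Vd = 832/213 ≈ 3.906 mg/L.
Steady-state trough Cmin,ss = C₀·f/(1−f) ≈ 3.906 × 0.1146/0.8854 ≈ 0.506 mg/L.
Trough 0.5 mg/L vs MEC 1 mg/L: subtherapeutic.

0.5 mg/L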